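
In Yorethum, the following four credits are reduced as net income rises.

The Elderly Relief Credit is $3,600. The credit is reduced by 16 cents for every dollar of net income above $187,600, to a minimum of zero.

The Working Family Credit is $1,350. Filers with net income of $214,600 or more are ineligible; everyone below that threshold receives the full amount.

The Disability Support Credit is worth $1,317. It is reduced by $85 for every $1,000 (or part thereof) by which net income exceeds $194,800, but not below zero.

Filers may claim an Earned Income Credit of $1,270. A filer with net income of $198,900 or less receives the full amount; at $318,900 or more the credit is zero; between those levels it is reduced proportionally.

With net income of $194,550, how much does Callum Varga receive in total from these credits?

$6,425

Elderly Relief Credit: 16% of the $6,950 excess over $187,600 is $1,112; credit = $3,600 − $1,112 = $2,488.
Working Family Credit: $194,550 is below the $214,600 cutoff, so the full $1,350 applies.
Disability Support Credit: $194,550 is at or below the $194,800 threshold, so the full $1,317 applies.
Earned Income Credit: $194,550 is at or below the $198,900 threshold, so the full $1,270 applies.
Total: $2,488 + $1,350 + $1,317 + $1,270 = $6,425.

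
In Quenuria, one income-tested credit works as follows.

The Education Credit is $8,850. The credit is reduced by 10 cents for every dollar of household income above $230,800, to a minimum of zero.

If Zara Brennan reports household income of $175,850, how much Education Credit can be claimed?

Education Credit: $175,850 is at or below the $230,800 threshold, so the full $8,850 applies.

$8,850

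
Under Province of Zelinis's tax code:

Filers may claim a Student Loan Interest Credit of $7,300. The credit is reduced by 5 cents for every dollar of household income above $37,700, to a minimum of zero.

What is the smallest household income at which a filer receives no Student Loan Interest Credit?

The credit falls by 5% of each dollar above $37,700, so it reaches zero when the excess is $7,300 / 5% = $146,000: income = $37,700 + $146,000 = $183,700.

$183,700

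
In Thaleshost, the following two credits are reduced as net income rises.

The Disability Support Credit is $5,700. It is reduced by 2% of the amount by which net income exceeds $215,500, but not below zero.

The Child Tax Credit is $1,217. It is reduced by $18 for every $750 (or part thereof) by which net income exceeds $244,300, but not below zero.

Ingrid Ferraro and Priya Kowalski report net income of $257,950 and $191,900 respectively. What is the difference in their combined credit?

$1,191

Ingrid ($257,950): Disability Support Credit: 2% of the $42,450 excess over $215,500 is $849; credit = $5,700 − $849 = $4,851. Child Tax Credit: income exceeds $244,300 by $13,650, which is 19 full-or-partial $750 increments; reduction = 19 × $18 = $342, leaving $875. total $4,851 + $875 = $5,726
Priya ($191,900): Disability Support Credit: $191,900 is at or below the $215,500 threshold, so the full $5,700 applies. Child Tax Credit: $191,900 is at or below the $244,300 threshold, so the full $1,217 applies. total $5,700 + $1,217 = $6,917
Difference: |$5,726 − $6,917| = $1,191.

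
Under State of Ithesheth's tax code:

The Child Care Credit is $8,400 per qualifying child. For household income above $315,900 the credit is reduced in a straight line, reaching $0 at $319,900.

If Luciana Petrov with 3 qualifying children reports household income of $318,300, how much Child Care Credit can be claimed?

$10,080

Child Care Credit: base = 3 × $8,400 = $25,200. $318,300 is $2,400 into a $4,000 phase-out range, leaving 1,600/4,000 of the credit: $25,200 × 1,600/4,000 = $10,080.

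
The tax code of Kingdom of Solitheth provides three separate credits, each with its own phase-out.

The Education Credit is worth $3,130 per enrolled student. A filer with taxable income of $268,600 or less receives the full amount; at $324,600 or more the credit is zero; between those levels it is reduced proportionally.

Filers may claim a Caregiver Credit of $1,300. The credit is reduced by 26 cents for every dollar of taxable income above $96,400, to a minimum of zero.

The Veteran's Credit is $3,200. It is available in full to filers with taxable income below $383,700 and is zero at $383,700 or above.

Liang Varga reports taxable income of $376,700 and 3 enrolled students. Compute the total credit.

Education Credit: base = 3 × $3,130 = $9,390. $376,700 is at or above $324,600, so the credit is $0.
Caregiver Credit: 26% of the $280,300 excess over $96,400 is $72,878 ≥ base, so the credit is $0.
Veteran's Credit: $376,700 is below the $383,700 cutoff, so the full $3,200 applies.
Total: $0 + $0 + $3,200 = $3,200.

$3,200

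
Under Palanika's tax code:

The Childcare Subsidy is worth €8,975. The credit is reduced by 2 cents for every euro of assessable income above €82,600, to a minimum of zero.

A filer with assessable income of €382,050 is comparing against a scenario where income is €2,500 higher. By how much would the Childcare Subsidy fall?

€50

At €382,050 — 2% of the €299,450 excess over €82,600 is €5,989; credit = €8,975 − €5,989 = €2,986.
At €384,550 — 2% of the €301,950 excess over €82,600 is €6,039; credit = €8,975 − €6,039 = €2,936.
Lost: €2,986 − €2,936 = €50.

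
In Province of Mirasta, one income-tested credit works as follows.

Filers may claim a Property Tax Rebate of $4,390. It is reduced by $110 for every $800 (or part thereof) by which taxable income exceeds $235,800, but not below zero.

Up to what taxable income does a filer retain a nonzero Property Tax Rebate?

$267,000

After 39 increments the reduction is 39 × $110 = $4,290, leaving $100; one more increment wipes it out. Increment 39 ends at excess 39 × $800 = $31,200, so the highest qualifying income is $235,800 + $31,200 = $267,000.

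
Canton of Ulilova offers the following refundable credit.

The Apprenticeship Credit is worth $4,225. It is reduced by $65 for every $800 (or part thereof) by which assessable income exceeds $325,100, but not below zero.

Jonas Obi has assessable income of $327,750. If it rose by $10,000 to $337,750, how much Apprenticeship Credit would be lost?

At $327,750 — income exceeds $325,100 by $2,650, which is 4 full-or-partial $800 increments; reduction = 4 × $65 = $260, leaving $3,965.
At $337,750 — income exceeds $325,100 by $12,650, which is 16 full-or-partial $800 increments; reduction = 16 × $65 = $1,040, leaving $3,185.
Lost: $3,965 − $3,185 = $780.

$780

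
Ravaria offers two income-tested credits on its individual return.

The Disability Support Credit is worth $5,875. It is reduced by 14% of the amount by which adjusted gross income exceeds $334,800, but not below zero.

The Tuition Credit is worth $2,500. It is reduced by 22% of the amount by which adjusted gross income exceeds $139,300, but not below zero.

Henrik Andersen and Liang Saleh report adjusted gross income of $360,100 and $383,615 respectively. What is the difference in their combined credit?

$2,333

Henrik ($360,100): Disability Support Credit: 14% of the $25,300 excess over $334,800 is $3,542; credit = $5,875 − $3,542 = $2,333. Tuition Credit: 22% of the $220,800 excess over $139,300 is $48,576 ≥ base, so the credit is $0. total $2,333 + $0 = $2,333
Liang ($383,615): Disability Support Credit: 14% of the $48,815 excess over $334,800 is $6,834.10 ≥ base, so the credit is $0. Tuition Credit: 22% of the $244,315 excess over $139,300 is $53,749.30 ≥ base, so the credit is $0. total $0 + $0 = $0
Difference: |$2,333 − $0| = $2,333.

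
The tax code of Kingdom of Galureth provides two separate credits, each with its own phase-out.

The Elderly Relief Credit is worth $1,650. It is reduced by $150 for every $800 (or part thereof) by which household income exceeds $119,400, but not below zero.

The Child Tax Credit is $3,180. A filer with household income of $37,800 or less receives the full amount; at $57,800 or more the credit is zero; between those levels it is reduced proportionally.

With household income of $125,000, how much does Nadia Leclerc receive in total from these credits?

$600

Elderly Relief Credit: income exceeds $119,400 by $5,600, which is 7 full-or-partial $800 increments; reduction = 7 × $150 = $1,050, leaving $600.
Child Tax Credit: $125,000 is at or above $57,800, so the credit is $0.
Total: $600 + $0 = $600.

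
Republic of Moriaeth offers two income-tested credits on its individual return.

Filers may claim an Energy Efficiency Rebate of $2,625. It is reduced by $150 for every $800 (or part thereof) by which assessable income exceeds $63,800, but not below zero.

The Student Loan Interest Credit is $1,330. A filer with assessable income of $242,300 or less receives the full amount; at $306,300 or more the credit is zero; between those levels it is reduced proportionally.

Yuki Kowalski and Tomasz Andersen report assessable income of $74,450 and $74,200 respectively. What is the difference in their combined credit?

Yuki ($74,450): Energy Efficiency Rebate: income exceeds $63,800 by $10,650, which is 14 full-or-partial $800 increments; reduction = 14 × $150 = $2,100, leaving $525. Student Loan Interest Credit: $74,450 is at or below the $242,300 threshold, so the full $1,330 applies. total $525 + $1,330 = $1,855
Tomasz ($74,200): Energy Efficiency Rebate: income exceeds $63,800 by $10,400, which is 13 full-or-partial $800 increments; reduction = 13 × $150 = $1,950, leaving $675. Student Loan Interest Credit: $74,200 is at or below the $242,300 threshold, so the full $1,330 applies. total $675 + $1,330 = $2,005
Difference: |$1,855 − $2,005| = $150.

$150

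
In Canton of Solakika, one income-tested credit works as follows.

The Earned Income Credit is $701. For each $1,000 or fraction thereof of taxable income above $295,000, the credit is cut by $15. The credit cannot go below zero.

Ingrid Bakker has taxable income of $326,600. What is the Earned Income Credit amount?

Earned Income Credit: income exceeds $295,000 by $31,600, which is 32 full-or-partial $1,000 increments; reduction = 32 × $15 = $480, leaving $221.

$221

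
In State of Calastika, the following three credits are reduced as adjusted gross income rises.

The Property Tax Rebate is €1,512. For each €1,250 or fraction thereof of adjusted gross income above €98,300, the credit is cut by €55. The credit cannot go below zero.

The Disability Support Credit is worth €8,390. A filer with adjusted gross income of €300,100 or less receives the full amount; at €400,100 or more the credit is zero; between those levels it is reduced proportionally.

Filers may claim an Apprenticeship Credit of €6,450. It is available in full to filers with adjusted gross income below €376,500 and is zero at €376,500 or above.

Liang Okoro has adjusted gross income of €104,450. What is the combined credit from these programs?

€16,077

Property Tax Rebate: income exceeds €98,300 by €6,150, which is 5 full-or-partial €1,250 increments; reduction = 5 × €55 = €275, leaving €1,237.
Disability Support Credit: €104,450 is at or below the €300,100 threshold, so the full €8,390 applies.
Apprenticeship Credit: €104,450 is below the €376,500 cutoff, so the full €6,450 applies.
Total: €1,237 + €8,390 + €6,450 = €16,077.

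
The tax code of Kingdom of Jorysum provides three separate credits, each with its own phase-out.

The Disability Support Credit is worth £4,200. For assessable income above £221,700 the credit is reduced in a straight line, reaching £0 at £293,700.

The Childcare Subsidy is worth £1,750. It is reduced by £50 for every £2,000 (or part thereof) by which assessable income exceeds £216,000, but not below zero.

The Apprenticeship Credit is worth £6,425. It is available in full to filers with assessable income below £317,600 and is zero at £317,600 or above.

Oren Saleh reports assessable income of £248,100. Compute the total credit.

£9,985

Disability Support Credit: £248,100 is £26,400 into a £72,000 phase-out range, leaving 45,600/72,000 of the credit: £4,200 × 45,600/72,000 = £2,660.
Childcare Subsidy: income exceeds £216,000 by £32,100, which is 17 full-or-partial £2,000 increments; reduction = 17 × £50 = £850, leaving £900.
Apprenticeship Credit: £248,100 is below the £317,600 cutoff, so the full £6,425 applies.
Total: £2,660 + £900 + £6,425 = £9,985.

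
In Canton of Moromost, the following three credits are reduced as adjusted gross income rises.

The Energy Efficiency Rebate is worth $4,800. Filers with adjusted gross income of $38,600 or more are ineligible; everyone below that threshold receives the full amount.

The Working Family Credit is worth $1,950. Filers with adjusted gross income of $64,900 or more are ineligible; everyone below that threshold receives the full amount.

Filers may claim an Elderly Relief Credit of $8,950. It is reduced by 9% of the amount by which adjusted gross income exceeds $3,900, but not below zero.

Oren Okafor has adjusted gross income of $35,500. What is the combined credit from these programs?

$12,856

Energy Efficiency Rebate: $35,500 is below the $38,600 cutoff, so the full $4,800 applies.
Working Family Credit: $35,500 is below the $64,900 cutoff, so the full $1,950 applies.
Elderly Relief Credit: 9% of the $31,600 excess over $3,900 is $2,844; credit = $8,950 − $2,844 = $6,106.
Total: $4,800 + $1,950 + $6,106 = $12,856.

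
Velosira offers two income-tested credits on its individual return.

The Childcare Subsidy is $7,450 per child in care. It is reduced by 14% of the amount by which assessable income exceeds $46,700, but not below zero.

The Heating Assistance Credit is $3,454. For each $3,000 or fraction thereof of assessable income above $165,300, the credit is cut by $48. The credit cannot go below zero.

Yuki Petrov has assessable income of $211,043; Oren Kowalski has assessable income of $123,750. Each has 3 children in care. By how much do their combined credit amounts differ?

Yuki ($211,043): Childcare Subsidy: base = 3 × $7,450 = $22,350. 14% of the $164,343 excess over $46,700 is $23,008.02 ≥ base, so the credit is $0. Heating Assistance Credit: income exceeds $165,300 by $45,743, which is 16 full-or-partial $3,000 increments; reduction = 16 × $48 = $768, leaving $2,686. total $0 + $2,686 = $2,686
Oren ($123,750): Childcare Subsidy: base = 3 × $7,450 = $22,350. 14% of the $77,050 excess over $46,700 is $10,787; credit = $22,350 − $10,787 = $11,563. Heating Assistance Credit: $123,750 is at or below the $165,300 threshold, so the full $3,454 applies. total $11,563 + $3,454 = $15,017
Difference: |$2,686 − $15,017| = $12,331.

$12,331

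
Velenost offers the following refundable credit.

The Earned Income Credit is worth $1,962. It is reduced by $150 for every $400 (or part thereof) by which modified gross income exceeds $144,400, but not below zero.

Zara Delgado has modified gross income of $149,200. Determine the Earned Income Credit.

Earned Income Credit: income exceeds $144,400 by $4,800, which is 12 full-or-partial $400 increments; reduction = 12 × $150 = $1,800, leaving $162.

$162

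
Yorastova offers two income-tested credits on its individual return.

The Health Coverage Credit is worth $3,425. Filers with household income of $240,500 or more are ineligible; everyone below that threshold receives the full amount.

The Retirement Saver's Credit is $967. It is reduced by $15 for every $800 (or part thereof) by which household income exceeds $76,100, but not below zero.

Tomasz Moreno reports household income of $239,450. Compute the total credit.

$3,425

Health Coverage Credit: $239,450 is below the $240,500 cutoff, so the full $3,425 applies.
Retirement Saver's Credit: income exceeds $76,100 by $163,350 → 205 increments × $15 = $3,075 ≥ base, so the credit is $0.
Total: $3,425 + $0 = $3,425.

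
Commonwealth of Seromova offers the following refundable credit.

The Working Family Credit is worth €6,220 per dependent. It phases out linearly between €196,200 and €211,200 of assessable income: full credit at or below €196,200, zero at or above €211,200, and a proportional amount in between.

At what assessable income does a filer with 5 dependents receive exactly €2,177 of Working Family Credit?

Full credit = 5 × €6,220 = €31,100.
€2,177 is 2,177/31,100 of the full €31,100, so 28,923/31,100 of the €15,000 range has been used: income = €196,200 + €15,000 × 28,923/31,100 = €210,150.

€210,150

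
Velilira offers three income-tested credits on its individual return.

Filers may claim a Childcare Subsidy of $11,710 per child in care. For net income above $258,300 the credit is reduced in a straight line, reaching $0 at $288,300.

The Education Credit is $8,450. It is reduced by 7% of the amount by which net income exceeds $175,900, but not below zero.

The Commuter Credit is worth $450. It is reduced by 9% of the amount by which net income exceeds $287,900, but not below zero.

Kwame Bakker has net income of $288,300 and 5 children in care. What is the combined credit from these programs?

Childcare Subsidy: base = 5 × $11,710 = $58,550. $288,300 is at or above $288,300, so the credit is $0.
Education Credit: 7% of the $112,400 excess over $175,900 is $7,868; credit = $8,450 − $7,868 = $582.
Commuter Credit: 9% of the $400 excess over $287,900 is $36; credit = $450 − $36 = $414.
Total: $0 + $582 + $414 = $996.

$996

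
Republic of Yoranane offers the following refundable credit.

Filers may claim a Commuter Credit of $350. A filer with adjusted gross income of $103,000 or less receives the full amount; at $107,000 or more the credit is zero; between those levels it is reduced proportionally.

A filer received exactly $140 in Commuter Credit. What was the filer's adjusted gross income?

$140 is 140/350 of the full $350, so 210/350 of the $4,000 range has been used: income = $103,000 + $4,000 × 210/350 = $105,400.

$105,400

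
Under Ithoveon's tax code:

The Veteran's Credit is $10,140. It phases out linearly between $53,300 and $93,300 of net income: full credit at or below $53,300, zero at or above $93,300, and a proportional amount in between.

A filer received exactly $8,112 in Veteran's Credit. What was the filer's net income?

$61,300

$8,112 is 8,112/10,140 of the full $10,140, so 2,028/10,140 of the $40,000 range has been used: income = $53,300 + $40,000 × 2,028/10,140 = $61,300.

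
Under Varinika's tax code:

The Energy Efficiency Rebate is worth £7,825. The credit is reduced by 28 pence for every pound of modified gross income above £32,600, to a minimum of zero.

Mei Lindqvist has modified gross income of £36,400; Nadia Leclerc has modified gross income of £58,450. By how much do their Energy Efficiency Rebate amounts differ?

£6,174

Mei (£36,400): Energy Efficiency Rebate: 28% of the £3,800 excess over £32,600 is £1,064; credit = £7,825 − £1,064 = £6,761.
Nadia (£58,450): Energy Efficiency Rebate: 28% of the £25,850 excess over £32,600 is £7,238; credit = £7,825 − £7,238 = £587.
Difference: |£6,761 − £587| = £6,174.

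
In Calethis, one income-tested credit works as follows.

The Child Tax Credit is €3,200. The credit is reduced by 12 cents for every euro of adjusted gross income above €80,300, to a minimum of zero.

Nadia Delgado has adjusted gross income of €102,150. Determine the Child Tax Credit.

€578

Child Tax Credit: 12% of the €21,850 excess over €80,300 is €2,622; credit = €3,200 − €2,622 = €578.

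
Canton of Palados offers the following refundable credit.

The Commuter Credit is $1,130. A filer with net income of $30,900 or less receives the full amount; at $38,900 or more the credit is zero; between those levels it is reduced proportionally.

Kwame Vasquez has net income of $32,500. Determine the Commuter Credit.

$904

Commuter Credit: $32,500 is $1,600 into a $8,000 phase-out range, leaving 6,400/8,000 of the credit: $1,130 × 6,400/8,000 = $904.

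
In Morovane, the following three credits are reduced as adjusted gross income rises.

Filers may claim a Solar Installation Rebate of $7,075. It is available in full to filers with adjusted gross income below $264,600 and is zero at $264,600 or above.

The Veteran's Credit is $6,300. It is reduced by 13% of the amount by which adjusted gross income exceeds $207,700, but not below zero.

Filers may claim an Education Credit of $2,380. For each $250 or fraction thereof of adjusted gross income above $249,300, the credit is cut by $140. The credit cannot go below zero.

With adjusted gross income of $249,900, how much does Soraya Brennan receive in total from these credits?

Solar Installation Rebate: $249,900 is below the $264,600 cutoff, so the full $7,075 applies.
Veteran's Credit: 13% of the $42,200 excess over $207,700 is $5,486; credit = $6,300 − $5,486 = $814.
Education Credit: income exceeds $249,300 by $600, which is 3 full-or-partial $250 increments; reduction = 3 × $140 = $420, leaving $1,960.
Total: $7,075 + $814 + $1,960 = $9,849.

$9,849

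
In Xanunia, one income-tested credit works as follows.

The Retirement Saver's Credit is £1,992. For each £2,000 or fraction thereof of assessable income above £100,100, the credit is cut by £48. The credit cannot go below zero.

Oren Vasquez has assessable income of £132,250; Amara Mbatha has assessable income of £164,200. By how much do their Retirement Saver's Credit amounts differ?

£768

Oren (£132,250): Retirement Saver's Credit: income exceeds £100,100 by £32,150, which is 17 full-or-partial £2,000 increments; reduction = 17 × £48 = £816, leaving £1,176.
Amara (£164,200): Retirement Saver's Credit: income exceeds £100,100 by £64,100, which is 33 full-or-partial £2,000 increments; reduction = 33 × £48 = £1,584, leaving £408.
Difference: |£1,176 − £408| = £768.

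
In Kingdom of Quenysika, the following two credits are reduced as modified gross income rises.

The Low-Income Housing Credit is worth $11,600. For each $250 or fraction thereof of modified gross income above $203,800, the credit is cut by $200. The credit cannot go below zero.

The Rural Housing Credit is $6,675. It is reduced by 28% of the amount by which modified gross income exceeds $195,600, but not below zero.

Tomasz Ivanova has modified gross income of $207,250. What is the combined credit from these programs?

Low-Income Housing Credit: income exceeds $203,800 by $3,450, which is 14 full-or-partial $250 increments; reduction = 14 × $200 = $2,800, leaving $8,800.
Rural Housing Credit: 28% of the $11,650 excess over $195,600 is $3,262; credit = $6,675 − $3,262 = $3,413.
Total: $8,800 + $3,413 = $12,213.

$12,213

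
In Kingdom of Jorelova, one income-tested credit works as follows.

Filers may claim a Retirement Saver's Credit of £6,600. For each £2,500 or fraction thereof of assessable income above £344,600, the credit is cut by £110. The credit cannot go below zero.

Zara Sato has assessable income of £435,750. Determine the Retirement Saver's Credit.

£2,530

Retirement Saver's Credit: income exceeds £344,600 by £91,150, which is 37 full-or-partial £2,500 increments; reduction = 37 × £110 = £4,070, leaving £2,530.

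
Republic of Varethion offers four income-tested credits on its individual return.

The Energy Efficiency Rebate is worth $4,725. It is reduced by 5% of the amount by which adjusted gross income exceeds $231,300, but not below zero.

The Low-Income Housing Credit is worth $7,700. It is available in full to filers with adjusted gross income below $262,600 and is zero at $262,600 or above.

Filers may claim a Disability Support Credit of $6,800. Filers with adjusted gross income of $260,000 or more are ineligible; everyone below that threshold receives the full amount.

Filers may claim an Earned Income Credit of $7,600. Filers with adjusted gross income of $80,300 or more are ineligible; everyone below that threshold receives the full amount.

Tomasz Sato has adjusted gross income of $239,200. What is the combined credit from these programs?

Energy Efficiency Rebate: 5% of the $7,900 excess over $231,300 is $395; credit = $4,725 − $395 = $4,330.
Low-Income Housing Credit: $239,200 is below the $262,600 cutoff, so the full $7,700 applies.
Disability Support Credit: $239,200 is below the $260,000 cutoff, so the full $6,800 applies.
Earned Income Credit: $239,200 meets or exceeds the $80,300 cutoff, so the credit is $0.
Total: $4,330 + $7,700 + $6,800 + $0 = $18,830.

$18,830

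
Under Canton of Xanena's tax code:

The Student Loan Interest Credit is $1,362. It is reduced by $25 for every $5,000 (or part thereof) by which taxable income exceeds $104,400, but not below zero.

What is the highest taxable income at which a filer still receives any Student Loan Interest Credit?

$374,400

After 54 increments the reduction is 54 × $25 = $1,350, leaving $12; one more increment wipes it out. Increment 54 ends at excess 54 × $5,000 = $270,000, so the highest qualifying income is $104,400 + $270,000 = $374,400.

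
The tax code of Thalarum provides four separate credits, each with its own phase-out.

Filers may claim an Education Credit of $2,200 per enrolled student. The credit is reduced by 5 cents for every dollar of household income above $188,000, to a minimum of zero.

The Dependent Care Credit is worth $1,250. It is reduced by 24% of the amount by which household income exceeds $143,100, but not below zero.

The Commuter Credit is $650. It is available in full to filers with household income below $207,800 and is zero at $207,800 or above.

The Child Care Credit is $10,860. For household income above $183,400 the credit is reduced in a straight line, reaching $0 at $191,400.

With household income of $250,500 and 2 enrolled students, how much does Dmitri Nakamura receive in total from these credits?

Education Credit: base = 2 × $2,200 = $4,400. 5% of the $62,500 excess over $188,000 is $3,125; credit = $4,400 − $3,125 = $1,275.
Dependent Care Credit: 24% of the $107,400 excess over $143,100 is $25,776 ≥ base, so the credit is $0.
Commuter Credit: $250,500 meets or exceeds the $207,800 cutoff, so the credit is $0.
Child Care Credit: $250,500 is at or above $191,400, so the credit is $0.
Total: $1,275 + $0 + $0 + $0 = $1,275.

$1,275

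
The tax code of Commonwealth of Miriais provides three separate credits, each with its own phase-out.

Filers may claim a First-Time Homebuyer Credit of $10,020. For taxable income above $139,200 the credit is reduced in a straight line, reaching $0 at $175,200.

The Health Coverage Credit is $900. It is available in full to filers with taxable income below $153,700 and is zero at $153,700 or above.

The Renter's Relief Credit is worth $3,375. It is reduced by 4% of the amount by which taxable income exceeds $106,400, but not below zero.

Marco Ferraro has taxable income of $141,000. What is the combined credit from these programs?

$12,410

First-Time Homebuyer Credit: $141,000 is $1,800 into a $36,000 phase-out range, leaving 34,200/36,000 of the credit: $10,020 × 34,200/36,000 = $9,519.
Health Coverage Credit: $141,000 is below the $153,700 cutoff, so the full $900 applies.
Renter's Relief Credit: 4% of the $34,600 excess over $106,400 is $1,384; credit = $3,375 − $1,384 = $1,991.
Total: $9,519 + $900 + $1,991 = $12,410.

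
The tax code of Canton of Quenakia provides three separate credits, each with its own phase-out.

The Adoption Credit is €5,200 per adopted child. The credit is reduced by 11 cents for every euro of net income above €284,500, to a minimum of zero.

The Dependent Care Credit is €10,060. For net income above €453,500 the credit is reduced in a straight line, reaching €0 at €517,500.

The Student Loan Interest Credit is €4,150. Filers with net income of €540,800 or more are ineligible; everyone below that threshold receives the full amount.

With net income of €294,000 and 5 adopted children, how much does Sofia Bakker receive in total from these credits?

€39,165

Adoption Credit: base = 5 × €5,200 = €26,000. 11% of the €9,500 excess over €284,500 is €1,045; credit = €26,000 − €1,045 = €24,955.
Dependent Care Credit: €294,000 is at or below the €453,500 threshold, so the full €10,060 applies.
Student Loan Interest Credit: €294,000 is below the €540,800 cutoff, so the full €4,150 applies.
Total: €24,955 + €10,060 + €4,150 = €39,165.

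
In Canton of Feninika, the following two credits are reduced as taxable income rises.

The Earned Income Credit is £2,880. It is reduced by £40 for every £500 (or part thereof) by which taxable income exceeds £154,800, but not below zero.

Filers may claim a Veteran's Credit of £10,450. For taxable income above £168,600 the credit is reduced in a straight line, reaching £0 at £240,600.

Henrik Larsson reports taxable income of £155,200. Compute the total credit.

£13,290

Earned Income Credit: income exceeds £154,800 by £400, which is 1 full-or-partial £500 increment; reduction = 1 × £40 = £40, leaving £2,840.
Veteran's Credit: £155,200 is at or below the £168,600 threshold, so the full £10,450 applies.
Total: £2,840 + £10,450 = £13,290.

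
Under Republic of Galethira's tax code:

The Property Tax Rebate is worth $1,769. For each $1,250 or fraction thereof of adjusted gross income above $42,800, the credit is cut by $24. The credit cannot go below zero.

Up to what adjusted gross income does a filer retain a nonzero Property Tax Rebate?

$134,050

After 73 increments the reduction is 73 × $24 = $1,752, leaving $17; one more increment wipes it out. Increment 73 ends at excess 73 × $1,250 = $91,250, so the highest qualifying income is $42,800 + $91,250 = $134,050.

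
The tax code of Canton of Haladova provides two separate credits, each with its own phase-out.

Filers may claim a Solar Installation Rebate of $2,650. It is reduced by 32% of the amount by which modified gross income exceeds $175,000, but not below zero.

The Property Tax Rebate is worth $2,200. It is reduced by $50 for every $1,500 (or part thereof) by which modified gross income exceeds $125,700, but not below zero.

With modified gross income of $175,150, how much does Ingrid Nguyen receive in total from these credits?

Solar Installation Rebate: 32% of the $150 excess over $175,000 is $48; credit = $2,650 − $48 = $2,602.
Property Tax Rebate: income exceeds $125,700 by $49,450, which is 33 full-or-partial $1,500 increments; reduction = 33 × $50 = $1,650, leaving $550.
Total: $2,602 + $550 = $3,152.

$3,152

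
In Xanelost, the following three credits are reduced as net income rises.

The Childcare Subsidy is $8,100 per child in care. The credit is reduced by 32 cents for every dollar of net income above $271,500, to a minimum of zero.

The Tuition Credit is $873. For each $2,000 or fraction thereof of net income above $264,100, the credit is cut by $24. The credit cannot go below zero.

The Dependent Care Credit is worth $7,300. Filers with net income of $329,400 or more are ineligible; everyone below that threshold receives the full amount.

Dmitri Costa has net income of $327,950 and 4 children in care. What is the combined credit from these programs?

$21,741

Childcare Subsidy: base = 4 × $8,100 = $32,400. 32% of the $56,450 excess over $271,500 is $18,064; credit = $32,400 − $18,064 = $14,336.
Tuition Credit: income exceeds $264,100 by $63,850, which is 32 full-or-partial $2,000 increments; reduction = 32 × $24 = $768, leaving $105.
Dependent Care Credit: $327,950 is below the $329,400 cutoff, so the full $7,300 applies.
Total: $14,336 + $105 + $7,300 = $21,741.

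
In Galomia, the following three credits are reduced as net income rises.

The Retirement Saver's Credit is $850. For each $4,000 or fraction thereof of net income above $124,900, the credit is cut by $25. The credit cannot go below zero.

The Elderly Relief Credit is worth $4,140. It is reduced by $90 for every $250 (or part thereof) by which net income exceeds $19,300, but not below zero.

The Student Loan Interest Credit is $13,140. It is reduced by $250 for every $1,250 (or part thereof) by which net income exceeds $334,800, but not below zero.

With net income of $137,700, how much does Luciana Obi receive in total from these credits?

Retirement Saver's Credit: income exceeds $124,900 by $12,800, which is 4 full-or-partial $4,000 increments; reduction = 4 × $25 = $100, leaving $750.
Elderly Relief Credit: income exceeds $19,300 by $118,400 → 474 increments × $90 = $42,660 ≥ base, so the credit is $0.
Student Loan Interest Credit: $137,700 is at or below the $334,800 threshold, so the full $13,140 applies.
Total: $750 + $0 + $13,140 = $13,890.

$13,890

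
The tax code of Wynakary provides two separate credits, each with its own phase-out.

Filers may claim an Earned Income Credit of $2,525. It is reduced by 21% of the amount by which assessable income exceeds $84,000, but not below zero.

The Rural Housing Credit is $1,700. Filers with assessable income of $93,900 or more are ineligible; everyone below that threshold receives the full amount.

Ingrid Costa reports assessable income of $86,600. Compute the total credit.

Earned Income Credit: 21% of the $2,600 excess over $84,000 is $546; credit = $2,525 − $546 = $1,979.
Rural Housing Credit: $86,600 is below the $93,900 cutoff, so the full $1,700 applies.
Total: $1,979 + $1,700 = $3,679.

$3,679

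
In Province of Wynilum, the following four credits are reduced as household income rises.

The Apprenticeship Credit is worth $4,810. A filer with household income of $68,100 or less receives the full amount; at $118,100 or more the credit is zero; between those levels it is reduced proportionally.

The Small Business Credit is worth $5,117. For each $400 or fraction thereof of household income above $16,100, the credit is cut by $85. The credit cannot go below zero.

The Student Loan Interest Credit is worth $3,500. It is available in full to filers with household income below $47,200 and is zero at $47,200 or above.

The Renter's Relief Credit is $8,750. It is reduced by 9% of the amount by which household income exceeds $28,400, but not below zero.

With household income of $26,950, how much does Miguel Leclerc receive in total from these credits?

Apprenticeship Credit: $26,950 is at or below the $68,100 threshold, so the full $4,810 applies.
Small Business Credit: income exceeds $16,100 by $10,850, which is 28 full-or-partial $400 increments; reduction = 28 × $85 = $2,380, leaving $2,737.
Student Loan Interest Credit: $26,950 is below the $47,200 cutoff, so the full $3,500 applies.
Renter's Relief Credit: $26,950 is at or below the $28,400 threshold, so the full $8,750 applies.
Total: $4,810 + $2,737 + $3,500 + $8,750 = $19,797.

$19,797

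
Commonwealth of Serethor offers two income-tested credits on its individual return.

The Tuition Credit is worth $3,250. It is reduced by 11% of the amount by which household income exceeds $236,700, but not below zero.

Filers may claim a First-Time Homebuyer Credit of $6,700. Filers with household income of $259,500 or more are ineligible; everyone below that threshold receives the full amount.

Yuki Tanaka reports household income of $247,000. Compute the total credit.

Tuition Credit: 11% of the $10,300 excess over $236,700 is $1,133; credit = $3,250 − $1,133 = $2,117.
First-Time Homebuyer Credit: $247,000 is below the $259,500 cutoff, so the full $6,700 applies.
Total: $2,117 + $6,700 = $8,817.

$8,817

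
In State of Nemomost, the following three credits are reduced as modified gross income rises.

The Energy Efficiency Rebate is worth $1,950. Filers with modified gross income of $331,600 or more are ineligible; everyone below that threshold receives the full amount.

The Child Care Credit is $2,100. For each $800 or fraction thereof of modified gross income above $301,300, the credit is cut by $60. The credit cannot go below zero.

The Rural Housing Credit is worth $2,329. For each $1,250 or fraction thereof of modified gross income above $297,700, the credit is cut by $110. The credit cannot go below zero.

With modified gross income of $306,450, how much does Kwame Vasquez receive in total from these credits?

Energy Efficiency Rebate: $306,450 is below the $331,600 cutoff, so the full $1,950 applies.
Child Care Credit: income exceeds $301,300 by $5,150, which is 7 full-or-partial $800 increments; reduction = 7 × $60 = $420, leaving $1,680.
Rural Housing Credit: income exceeds $297,700 by $8,750, which is 7 full-or-partial $1,250 increments; reduction = 7 × $110 = $770, leaving $1,559.
Total: $1,950 + $1,680 + $1,559 = $5,189.

$5,189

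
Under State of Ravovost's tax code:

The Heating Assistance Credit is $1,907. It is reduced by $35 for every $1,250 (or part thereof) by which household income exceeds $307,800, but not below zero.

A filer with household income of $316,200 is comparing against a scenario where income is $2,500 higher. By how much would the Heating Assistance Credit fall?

$70

At $316,200 — income exceeds $307,800 by $8,400, which is 7 full-or-partial $1,250 increments; reduction = 7 × $35 = $245, leaving $1,662.
At $318,700 — income exceeds $307,800 by $10,900, which is 9 full-or-partial $1,250 increments; reduction = 9 × $35 = $315, leaving $1,592.
Lost: $1,662 − $1,592 = $70.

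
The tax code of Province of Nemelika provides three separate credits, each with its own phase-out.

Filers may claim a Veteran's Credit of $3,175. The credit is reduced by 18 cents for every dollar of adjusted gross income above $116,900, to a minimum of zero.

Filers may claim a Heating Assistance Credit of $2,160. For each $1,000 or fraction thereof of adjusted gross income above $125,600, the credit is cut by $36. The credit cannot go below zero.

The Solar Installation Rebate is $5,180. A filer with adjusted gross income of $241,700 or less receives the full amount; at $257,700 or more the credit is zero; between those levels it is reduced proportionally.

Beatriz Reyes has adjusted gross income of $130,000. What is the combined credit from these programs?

Veteran's Credit: 18% of the $13,100 excess over $116,900 is $2,358; credit = $3,175 − $2,358 = $817.
Heating Assistance Credit: income exceeds $125,600 by $4,400, which is 5 full-or-partial $1,000 increments; reduction = 5 × $36 = $180, leaving $1,980.
Solar Installation Rebate: $130,000 is at or below the $241,700 threshold, so the full $5,180 applies.
Total: $817 + $1,980 + $5,180 = $7,977.

$7,977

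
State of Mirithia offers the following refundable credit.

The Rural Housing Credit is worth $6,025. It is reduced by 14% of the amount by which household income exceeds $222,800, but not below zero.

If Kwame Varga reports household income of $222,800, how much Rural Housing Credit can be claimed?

$6,025

Rural Housing Credit: $222,800 is at or below the $222,800 threshold, so the full $6,025 applies.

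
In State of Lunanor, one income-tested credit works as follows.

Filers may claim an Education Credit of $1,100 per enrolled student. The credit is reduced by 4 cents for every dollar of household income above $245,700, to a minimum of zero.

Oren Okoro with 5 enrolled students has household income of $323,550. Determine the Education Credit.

Education Credit: base = 5 × $1,100 = $5,500. 4% of the $77,850 excess over $245,700 is $3,114; credit = $5,500 − $3,114 = $2,386.

$2,386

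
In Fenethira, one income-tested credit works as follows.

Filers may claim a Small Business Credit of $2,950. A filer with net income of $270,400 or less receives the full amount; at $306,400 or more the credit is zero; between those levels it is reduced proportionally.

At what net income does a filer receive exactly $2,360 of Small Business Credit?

$277,600

$2,360 is 2,360/2,950 of the full $2,950, so 590/2,950 of the $36,000 range has been used: income = $270,400 + $36,000 × 590/2,950 = $277,600.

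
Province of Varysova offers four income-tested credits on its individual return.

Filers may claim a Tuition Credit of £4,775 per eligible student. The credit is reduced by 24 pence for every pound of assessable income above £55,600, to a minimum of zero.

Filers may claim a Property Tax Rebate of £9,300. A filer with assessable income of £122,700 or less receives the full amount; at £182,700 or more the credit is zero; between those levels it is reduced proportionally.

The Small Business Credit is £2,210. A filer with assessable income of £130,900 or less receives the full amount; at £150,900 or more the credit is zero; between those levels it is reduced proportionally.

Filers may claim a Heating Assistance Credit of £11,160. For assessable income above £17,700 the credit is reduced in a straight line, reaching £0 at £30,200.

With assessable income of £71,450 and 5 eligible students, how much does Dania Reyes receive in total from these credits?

£31,581

Tuition Credit: base = 5 × £4,775 = £23,875. 24% of the £15,850 excess over £55,600 is £3,804; credit = £23,875 − £3,804 = £20,071.
Property Tax Rebate: £71,450 is at or below the £122,700 threshold, so the full £9,300 applies.
Small Business Credit: £71,450 is at or below the £130,900 threshold, so the full £2,210 applies.
Heating Assistance Credit: £71,450 is at or above £30,200, so the credit is £0.
Total: £20,071 + £9,300 + £2,210 + £0 = £31,581.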